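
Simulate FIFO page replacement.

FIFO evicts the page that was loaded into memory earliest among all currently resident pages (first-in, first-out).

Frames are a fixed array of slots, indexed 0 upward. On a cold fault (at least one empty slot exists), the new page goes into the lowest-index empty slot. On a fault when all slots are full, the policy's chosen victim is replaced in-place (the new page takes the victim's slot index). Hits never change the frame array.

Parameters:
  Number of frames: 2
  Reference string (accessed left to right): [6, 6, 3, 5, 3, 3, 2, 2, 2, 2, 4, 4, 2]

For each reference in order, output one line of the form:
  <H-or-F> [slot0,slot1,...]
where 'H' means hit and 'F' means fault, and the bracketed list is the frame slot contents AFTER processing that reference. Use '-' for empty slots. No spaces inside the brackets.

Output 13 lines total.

F [6,-]
H [6,-]
F [6,3]
F [5,3]
H [5,3]
H [5,3]
F [5,2]
H [5,2]
H [5,2]
H [5,2]
F [4,2]
H [4,2]
H [4,2]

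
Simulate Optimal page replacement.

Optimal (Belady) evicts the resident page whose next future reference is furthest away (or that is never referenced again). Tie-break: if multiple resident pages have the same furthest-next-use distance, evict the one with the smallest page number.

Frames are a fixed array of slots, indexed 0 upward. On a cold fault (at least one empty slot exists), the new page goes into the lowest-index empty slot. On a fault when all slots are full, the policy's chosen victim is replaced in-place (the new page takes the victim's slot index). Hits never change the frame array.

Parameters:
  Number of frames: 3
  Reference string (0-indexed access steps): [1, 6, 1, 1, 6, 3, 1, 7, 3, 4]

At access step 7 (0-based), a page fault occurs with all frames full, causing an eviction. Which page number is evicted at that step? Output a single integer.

Step 0: ref 1 -> FAULT, frames=[1,-,-]
Step 1: ref 6 -> FAULT, frames=[1,6,-]
Step 2: ref 1 -> HIT, frames=[1,6,-]
Step 3: ref 1 -> HIT, frames=[1,6,-]
Step 4: ref 6 -> HIT, frames=[1,6,-]
Step 5: ref 3 -> FAULT, frames=[1,6,3]
Step 6: ref 1 -> HIT, frames=[1,6,3]
Step 7: ref 7 -> FAULT, evict 1, frames=[7,6,3]
At step 7: evicted page 1

Answer: 1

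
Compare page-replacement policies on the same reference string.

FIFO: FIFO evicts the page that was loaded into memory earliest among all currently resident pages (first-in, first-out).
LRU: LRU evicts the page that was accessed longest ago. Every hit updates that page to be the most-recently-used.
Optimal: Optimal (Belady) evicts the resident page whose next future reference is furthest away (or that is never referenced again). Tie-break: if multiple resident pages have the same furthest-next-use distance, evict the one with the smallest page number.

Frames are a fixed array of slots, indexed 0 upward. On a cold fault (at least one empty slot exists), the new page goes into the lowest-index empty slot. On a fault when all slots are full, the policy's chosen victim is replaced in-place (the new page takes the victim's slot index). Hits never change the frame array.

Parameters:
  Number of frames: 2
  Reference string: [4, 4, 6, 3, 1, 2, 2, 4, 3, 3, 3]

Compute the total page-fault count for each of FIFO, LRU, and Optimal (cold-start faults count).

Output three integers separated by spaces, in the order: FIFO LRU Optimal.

--- FIFO ---
  step 0: ref 4 -> FAULT, frames=[4,-] (faults so far: 1)
  step 1: ref 4 -> HIT, frames=[4,-] (faults so far: 1)
  step 2: ref 6 -> FAULT, frames=[4,6] (faults so far: 2)
  step 3: ref 3 -> FAULT, evict 4, frames=[3,6] (faults so far: 3)
  step 4: ref 1 -> FAULT, evict 6, frames=[3,1] (faults so far: 4)
  step 5: ref 2 -> FAULT, evict 3, frames=[2,1] (faults so far: 5)
  step 6: ref 2 -> HIT, frames=[2,1] (faults so far: 5)
  step 7: ref 4 -> FAULT, evict 1, frames=[2,4] (faults so far: 6)
  step 8: ref 3 -> FAULT, evict 2, frames=[3,4] (faults so far: 7)
  step 9: ref 3 -> HIT, frames=[3,4] (faults so far: 7)
  step 10: ref 3 -> HIT, frames=[3,4] (faults so far: 7)
  FIFO total faults: 7
--- LRU ---
  step 0: ref 4 -> FAULT, frames=[4,-] (faults so far: 1)
  step 1: ref 4 -> HIT, frames=[4,-] (faults so far: 1)
  step 2: ref 6 -> FAULT, frames=[4,6] (faults so far: 2)
  step 3: ref 3 -> FAULT, evict 4, frames=[3,6] (faults so far: 3)
  step 4: ref 1 -> FAULT, evict 6, frames=[3,1] (faults so far: 4)
  step 5: ref 2 -> FAULT, evict 3, frames=[2,1] (faults so far: 5)
  step 6: ref 2 -> HIT, frames=[2,1] (faults so far: 5)
  step 7: ref 4 -> FAULT, evict 1, frames=[2,4] (faults so far: 6)
  step 8: ref 3 -> FAULT, evict 2, frames=[3,4] (faults so far: 7)
  step 9: ref 3 -> HIT, frames=[3,4] (faults so far: 7)
  step 10: ref 3 -> HIT, frames=[3,4] (faults so far: 7)
  LRU total faults: 7
--- Optimal ---
  step 0: ref 4 -> FAULT, frames=[4,-] (faults so far: 1)
  step 1: ref 4 -> HIT, frames=[4,-] (faults so far: 1)
  step 2: ref 6 -> FAULT, frames=[4,6] (faults so far: 2)
  step 3: ref 3 -> FAULT, evict 6, frames=[4,3] (faults so far: 3)
  step 4: ref 1 -> FAULT, evict 3, frames=[4,1] (faults so far: 4)
  step 5: ref 2 -> FAULT, evict 1, frames=[4,2] (faults so far: 5)
  step 6: ref 2 -> HIT, frames=[4,2] (faults so far: 5)
  step 7: ref 4 -> HIT, frames=[4,2] (faults so far: 5)
  step 8: ref 3 -> FAULT, evict 2, frames=[4,3] (faults so far: 6)
  step 9: ref 3 -> HIT, frames=[4,3] (faults so far: 6)
  step 10: ref 3 -> HIT, frames=[4,3] (faults so far: 6)
  Optimal total faults: 6

Answer: 7 7 6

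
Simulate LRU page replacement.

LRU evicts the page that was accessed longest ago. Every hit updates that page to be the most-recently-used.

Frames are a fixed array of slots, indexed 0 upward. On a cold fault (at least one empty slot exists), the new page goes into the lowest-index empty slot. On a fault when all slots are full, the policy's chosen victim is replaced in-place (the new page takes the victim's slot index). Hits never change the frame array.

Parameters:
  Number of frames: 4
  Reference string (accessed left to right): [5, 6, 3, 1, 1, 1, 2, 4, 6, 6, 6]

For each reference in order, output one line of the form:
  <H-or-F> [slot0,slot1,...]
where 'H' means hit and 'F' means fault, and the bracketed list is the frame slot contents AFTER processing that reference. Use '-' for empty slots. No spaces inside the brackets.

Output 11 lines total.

F [5,-,-,-]
F [5,6,-,-]
F [5,6,3,-]
F [5,6,3,1]
H [5,6,3,1]
H [5,6,3,1]
F [2,6,3,1]
F [2,4,3,1]
F [2,4,6,1]
H [2,4,6,1]
H [2,4,6,1]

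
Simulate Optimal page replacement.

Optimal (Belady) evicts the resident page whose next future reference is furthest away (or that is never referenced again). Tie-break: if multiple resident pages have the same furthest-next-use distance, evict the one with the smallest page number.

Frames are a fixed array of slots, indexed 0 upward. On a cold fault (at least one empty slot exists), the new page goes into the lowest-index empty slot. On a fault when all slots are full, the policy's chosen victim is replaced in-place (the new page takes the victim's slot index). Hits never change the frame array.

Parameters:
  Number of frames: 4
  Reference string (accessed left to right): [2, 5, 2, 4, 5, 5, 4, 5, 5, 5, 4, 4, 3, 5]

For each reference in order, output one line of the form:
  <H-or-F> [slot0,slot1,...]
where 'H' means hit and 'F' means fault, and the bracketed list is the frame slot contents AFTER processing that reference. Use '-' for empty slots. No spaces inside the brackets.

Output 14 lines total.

F [2,-,-,-]
F [2,5,-,-]
H [2,5,-,-]
F [2,5,4,-]
H [2,5,4,-]
H [2,5,4,-]
H [2,5,4,-]
H [2,5,4,-]
H [2,5,4,-]
H [2,5,4,-]
H [2,5,4,-]
H [2,5,4,-]
F [2,5,4,3]
H [2,5,4,3]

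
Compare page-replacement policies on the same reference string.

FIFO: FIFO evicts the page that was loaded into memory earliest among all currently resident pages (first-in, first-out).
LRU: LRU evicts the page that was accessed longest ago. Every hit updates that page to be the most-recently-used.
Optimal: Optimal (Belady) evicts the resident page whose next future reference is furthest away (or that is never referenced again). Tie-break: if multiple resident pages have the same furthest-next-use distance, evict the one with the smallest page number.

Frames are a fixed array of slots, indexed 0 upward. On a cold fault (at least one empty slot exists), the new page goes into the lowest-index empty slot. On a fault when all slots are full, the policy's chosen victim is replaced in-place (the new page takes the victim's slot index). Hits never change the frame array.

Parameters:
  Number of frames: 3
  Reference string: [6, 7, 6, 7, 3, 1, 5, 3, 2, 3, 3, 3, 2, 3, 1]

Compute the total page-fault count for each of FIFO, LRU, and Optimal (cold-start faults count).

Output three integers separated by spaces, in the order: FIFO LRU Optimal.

--- FIFO ---
  step 0: ref 6 -> FAULT, frames=[6,-,-] (faults so far: 1)
  step 1: ref 7 -> FAULT, frames=[6,7,-] (faults so far: 2)
  step 2: ref 6 -> HIT, frames=[6,7,-] (faults so far: 2)
  step 3: ref 7 -> HIT, frames=[6,7,-] (faults so far: 2)
  step 4: ref 3 -> FAULT, frames=[6,7,3] (faults so far: 3)
  step 5: ref 1 -> FAULT, evict 6, frames=[1,7,3] (faults so far: 4)
  step 6: ref 5 -> FAULT, evict 7, frames=[1,5,3] (faults so far: 5)
  step 7: ref 3 -> HIT, frames=[1,5,3] (faults so far: 5)
  step 8: ref 2 -> FAULT, evict 3, frames=[1,5,2] (faults so far: 6)
  step 9: ref 3 -> FAULT, evict 1, frames=[3,5,2] (faults so far: 7)
  step 10: ref 3 -> HIT, frames=[3,5,2] (faults so far: 7)
  step 11: ref 3 -> HIT, frames=[3,5,2] (faults so far: 7)
  step 12: ref 2 -> HIT, frames=[3,5,2] (faults so far: 7)
  step 13: ref 3 -> HIT, frames=[3,5,2] (faults so far: 7)
  step 14: ref 1 -> FAULT, evict 5, frames=[3,1,2] (faults so far: 8)
  FIFO total faults: 8
--- LRU ---
  step 0: ref 6 -> FAULT, frames=[6,-,-] (faults so far: 1)
  step 1: ref 7 -> FAULT, frames=[6,7,-] (faults so far: 2)
  step 2: ref 6 -> HIT, frames=[6,7,-] (faults so far: 2)
  step 3: ref 7 -> HIT, frames=[6,7,-] (faults so far: 2)
  step 4: ref 3 -> FAULT, frames=[6,7,3] (faults so far: 3)
  step 5: ref 1 -> FAULT, evict 6, frames=[1,7,3] (faults so far: 4)
  step 6: ref 5 -> FAULT, evict 7, frames=[1,5,3] (faults so far: 5)
  step 7: ref 3 -> HIT, frames=[1,5,3] (faults so far: 5)
  step 8: ref 2 -> FAULT, evict 1, frames=[2,5,3] (faults so far: 6)
  step 9: ref 3 -> HIT, frames=[2,5,3] (faults so far: 6)
  step 10: ref 3 -> HIT, frames=[2,5,3] (faults so far: 6)
  step 11: ref 3 -> HIT, frames=[2,5,3] (faults so far: 6)
  step 12: ref 2 -> HIT, frames=[2,5,3] (faults so far: 6)
  step 13: ref 3 -> HIT, frames=[2,5,3] (faults so far: 6)
  step 14: ref 1 -> FAULT, evict 5, frames=[2,1,3] (faults so far: 7)
  LRU total faults: 7
--- Optimal ---
  step 0: ref 6 -> FAULT, frames=[6,-,-] (faults so far: 1)
  step 1: ref 7 -> FAULT, frames=[6,7,-] (faults so far: 2)
  step 2: ref 6 -> HIT, frames=[6,7,-] (faults so far: 2)
  step 3: ref 7 -> HIT, frames=[6,7,-] (faults so far: 2)
  step 4: ref 3 -> FAULT, frames=[6,7,3] (faults so far: 3)
  step 5: ref 1 -> FAULT, evict 6, frames=[1,7,3] (faults so far: 4)
  step 6: ref 5 -> FAULT, evict 7, frames=[1,5,3] (faults so far: 5)
  step 7: ref 3 -> HIT, frames=[1,5,3] (faults so far: 5)
  step 8: ref 2 -> FAULT, evict 5, frames=[1,2,3] (faults so far: 6)
  step 9: ref 3 -> HIT, frames=[1,2,3] (faults so far: 6)
  step 10: ref 3 -> HIT, frames=[1,2,3] (faults so far: 6)
  step 11: ref 3 -> HIT, frames=[1,2,3] (faults so far: 6)
  step 12: ref 2 -> HIT, frames=[1,2,3] (faults so far: 6)
  step 13: ref 3 -> HIT, frames=[1,2,3] (faults so far: 6)
  step 14: ref 1 -> HIT, frames=[1,2,3] (faults so far: 6)
  Optimal total faults: 6

Answer: 8 7 6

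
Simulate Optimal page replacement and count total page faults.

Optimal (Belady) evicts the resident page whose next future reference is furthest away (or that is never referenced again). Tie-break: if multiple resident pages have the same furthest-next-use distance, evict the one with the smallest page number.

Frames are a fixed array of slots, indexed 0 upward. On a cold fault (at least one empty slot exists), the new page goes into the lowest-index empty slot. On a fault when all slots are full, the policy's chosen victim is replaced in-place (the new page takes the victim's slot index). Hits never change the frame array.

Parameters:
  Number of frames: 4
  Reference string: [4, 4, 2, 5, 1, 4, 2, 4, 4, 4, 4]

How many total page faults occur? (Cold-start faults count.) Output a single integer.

Answer: 4

Derivation:
Step 0: ref 4 → FAULT, frames=[4,-,-,-]
Step 1: ref 4 → HIT, frames=[4,-,-,-]
Step 2: ref 2 → FAULT, frames=[4,2,-,-]
Step 3: ref 5 → FAULT, frames=[4,2,5,-]
Step 4: ref 1 → FAULT, frames=[4,2,5,1]
Step 5: ref 4 → HIT, frames=[4,2,5,1]
Step 6: ref 2 → HIT, frames=[4,2,5,1]
Step 7: ref 4 → HIT, frames=[4,2,5,1]
Step 8: ref 4 → HIT, frames=[4,2,5,1]
Step 9: ref 4 → HIT, frames=[4,2,5,1]
Step 10: ref 4 → HIT, frames=[4,2,5,1]
Total faults: 4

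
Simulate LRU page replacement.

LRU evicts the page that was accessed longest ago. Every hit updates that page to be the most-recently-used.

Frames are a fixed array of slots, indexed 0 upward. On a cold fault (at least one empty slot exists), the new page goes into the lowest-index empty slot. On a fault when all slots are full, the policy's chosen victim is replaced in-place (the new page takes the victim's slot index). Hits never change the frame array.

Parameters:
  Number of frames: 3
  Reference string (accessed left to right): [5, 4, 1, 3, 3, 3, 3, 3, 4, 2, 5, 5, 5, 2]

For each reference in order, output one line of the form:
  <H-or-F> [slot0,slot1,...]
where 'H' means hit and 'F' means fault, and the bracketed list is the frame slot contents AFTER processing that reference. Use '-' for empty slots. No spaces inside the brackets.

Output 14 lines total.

F [5,-,-]
F [5,4,-]
F [5,4,1]
F [3,4,1]
H [3,4,1]
H [3,4,1]
H [3,4,1]
H [3,4,1]
H [3,4,1]
F [3,4,2]
F [5,4,2]
H [5,4,2]
H [5,4,2]
H [5,4,2]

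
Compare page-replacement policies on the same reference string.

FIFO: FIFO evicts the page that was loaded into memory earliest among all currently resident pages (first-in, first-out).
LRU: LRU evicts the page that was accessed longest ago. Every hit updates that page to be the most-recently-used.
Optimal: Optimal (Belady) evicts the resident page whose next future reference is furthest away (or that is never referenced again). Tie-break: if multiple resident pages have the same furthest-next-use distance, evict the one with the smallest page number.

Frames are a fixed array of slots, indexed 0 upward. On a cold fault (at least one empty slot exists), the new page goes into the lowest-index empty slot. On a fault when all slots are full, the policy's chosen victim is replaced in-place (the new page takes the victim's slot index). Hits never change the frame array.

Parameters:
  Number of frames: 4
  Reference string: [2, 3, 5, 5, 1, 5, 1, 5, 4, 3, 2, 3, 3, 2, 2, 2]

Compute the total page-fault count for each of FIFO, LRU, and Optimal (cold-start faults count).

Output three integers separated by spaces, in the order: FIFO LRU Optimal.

Answer: 7 6 5

Derivation:
--- FIFO ---
  step 0: ref 2 -> FAULT, frames=[2,-,-,-] (faults so far: 1)
  step 1: ref 3 -> FAULT, frames=[2,3,-,-] (faults so far: 2)
  step 2: ref 5 -> FAULT, frames=[2,3,5,-] (faults so far: 3)
  step 3: ref 5 -> HIT, frames=[2,3,5,-] (faults so far: 3)
  step 4: ref 1 -> FAULT, frames=[2,3,5,1] (faults so far: 4)
  step 5: ref 5 -> HIT, frames=[2,3,5,1] (faults so far: 4)
  step 6: ref 1 -> HIT, frames=[2,3,5,1] (faults so far: 4)
  step 7: ref 5 -> HIT, frames=[2,3,5,1] (faults so far: 4)
  step 8: ref 4 -> FAULT, evict 2, frames=[4,3,5,1] (faults so far: 5)
  step 9: ref 3 -> HIT, frames=[4,3,5,1] (faults so far: 5)
  step 10: ref 2 -> FAULT, evict 3, frames=[4,2,5,1] (faults so far: 6)
  step 11: ref 3 -> FAULT, evict 5, frames=[4,2,3,1] (faults so far: 7)
  step 12: ref 3 -> HIT, frames=[4,2,3,1] (faults so far: 7)
  step 13: ref 2 -> HIT, frames=[4,2,3,1] (faults so far: 7)
  step 14: ref 2 -> HIT, frames=[4,2,3,1] (faults so far: 7)
  step 15: ref 2 -> HIT, frames=[4,2,3,1] (faults so far: 7)
  FIFO total faults: 7
--- LRU ---
  step 0: ref 2 -> FAULT, frames=[2,-,-,-] (faults so far: 1)
  step 1: ref 3 -> FAULT, frames=[2,3,-,-] (faults so far: 2)
  step 2: ref 5 -> FAULT, frames=[2,3,5,-] (faults so far: 3)
  step 3: ref 5 -> HIT, frames=[2,3,5,-] (faults so far: 3)
  step 4: ref 1 -> FAULT, frames=[2,3,5,1] (faults so far: 4)
  step 5: ref 5 -> HIT, frames=[2,3,5,1] (faults so far: 4)
  step 6: ref 1 -> HIT, frames=[2,3,5,1] (faults so far: 4)
  step 7: ref 5 -> HIT, frames=[2,3,5,1] (faults so far: 4)
  step 8: ref 4 -> FAULT, evict 2, frames=[4,3,5,1] (faults so far: 5)
  step 9: ref 3 -> HIT, frames=[4,3,5,1] (faults so far: 5)
  step 10: ref 2 -> FAULT, evict 1, frames=[4,3,5,2] (faults so far: 6)
  step 11: ref 3 -> HIT, frames=[4,3,5,2] (faults so far: 6)
  step 12: ref 3 -> HIT, frames=[4,3,5,2] (faults so far: 6)
  step 13: ref 2 -> HIT, frames=[4,3,5,2] (faults so far: 6)
  step 14: ref 2 -> HIT, frames=[4,3,5,2] (faults so far: 6)
  step 15: ref 2 -> HIT, frames=[4,3,5,2] (faults so far: 6)
  LRU total faults: 6
--- Optimal ---
  step 0: ref 2 -> FAULT, frames=[2,-,-,-] (faults so far: 1)
  step 1: ref 3 -> FAULT, frames=[2,3,-,-] (faults so far: 2)
  step 2: ref 5 -> FAULT, frames=[2,3,5,-] (faults so far: 3)
  step 3: ref 5 -> HIT, frames=[2,3,5,-] (faults so far: 3)
  step 4: ref 1 -> FAULT, frames=[2,3,5,1] (faults so far: 4)
  step 5: ref 5 -> HIT, frames=[2,3,5,1] (faults so far: 4)
  step 6: ref 1 -> HIT, frames=[2,3,5,1] (faults so far: 4)
  step 7: ref 5 -> HIT, frames=[2,3,5,1] (faults so far: 4)
  step 8: ref 4 -> FAULT, evict 1, frames=[2,3,5,4] (faults so far: 5)
  step 9: ref 3 -> HIT, frames=[2,3,5,4] (faults so far: 5)
  step 10: ref 2 -> HIT, frames=[2,3,5,4] (faults so far: 5)
  step 11: ref 3 -> HIT, frames=[2,3,5,4] (faults so far: 5)
  step 12: ref 3 -> HIT, frames=[2,3,5,4] (faults so far: 5)
  step 13: ref 2 -> HIT, frames=[2,3,5,4] (faults so far: 5)
  step 14: ref 2 -> HIT, frames=[2,3,5,4] (faults so far: 5)
  step 15: ref 2 -> HIT, frames=[2,3,5,4] (faults so far: 5)
  Optimal total faults: 5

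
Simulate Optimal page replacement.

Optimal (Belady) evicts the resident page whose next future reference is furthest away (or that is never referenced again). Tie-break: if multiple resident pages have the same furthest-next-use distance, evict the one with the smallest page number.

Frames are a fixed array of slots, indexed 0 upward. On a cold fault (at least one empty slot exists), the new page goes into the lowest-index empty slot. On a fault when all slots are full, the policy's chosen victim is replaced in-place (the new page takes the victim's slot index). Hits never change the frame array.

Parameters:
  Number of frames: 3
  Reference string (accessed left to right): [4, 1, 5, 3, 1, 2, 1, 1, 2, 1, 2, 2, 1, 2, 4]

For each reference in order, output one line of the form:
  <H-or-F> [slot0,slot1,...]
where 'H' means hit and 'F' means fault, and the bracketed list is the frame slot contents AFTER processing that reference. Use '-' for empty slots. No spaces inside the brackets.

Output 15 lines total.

F [4,-,-]
F [4,1,-]
F [4,1,5]
F [4,1,3]
H [4,1,3]
F [4,1,2]
H [4,1,2]
H [4,1,2]
H [4,1,2]
H [4,1,2]
H [4,1,2]
H [4,1,2]
H [4,1,2]
H [4,1,2]
H [4,1,2]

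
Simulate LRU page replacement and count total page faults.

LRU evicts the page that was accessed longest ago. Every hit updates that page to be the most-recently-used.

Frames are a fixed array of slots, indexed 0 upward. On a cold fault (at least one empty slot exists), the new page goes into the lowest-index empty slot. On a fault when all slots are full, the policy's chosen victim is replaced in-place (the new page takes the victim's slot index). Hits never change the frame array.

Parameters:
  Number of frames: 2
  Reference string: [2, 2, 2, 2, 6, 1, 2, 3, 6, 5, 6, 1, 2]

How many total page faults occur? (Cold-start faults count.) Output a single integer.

Step 0: ref 2 → FAULT, frames=[2,-]
Step 1: ref 2 → HIT, frames=[2,-]
Step 2: ref 2 → HIT, frames=[2,-]
Step 3: ref 2 → HIT, frames=[2,-]
Step 4: ref 6 → FAULT, frames=[2,6]
Step 5: ref 1 → FAULT (evict 2), frames=[1,6]
Step 6: ref 2 → FAULT (evict 6), frames=[1,2]
Step 7: ref 3 → FAULT (evict 1), frames=[3,2]
Step 8: ref 6 → FAULT (evict 2), frames=[3,6]
Step 9: ref 5 → FAULT (evict 3), frames=[5,6]
Step 10: ref 6 → HIT, frames=[5,6]
Step 11: ref 1 → FAULT (evict 5), frames=[1,6]
Step 12: ref 2 → FAULT (evict 6), frames=[1,2]
Total faults: 9

Answer: 9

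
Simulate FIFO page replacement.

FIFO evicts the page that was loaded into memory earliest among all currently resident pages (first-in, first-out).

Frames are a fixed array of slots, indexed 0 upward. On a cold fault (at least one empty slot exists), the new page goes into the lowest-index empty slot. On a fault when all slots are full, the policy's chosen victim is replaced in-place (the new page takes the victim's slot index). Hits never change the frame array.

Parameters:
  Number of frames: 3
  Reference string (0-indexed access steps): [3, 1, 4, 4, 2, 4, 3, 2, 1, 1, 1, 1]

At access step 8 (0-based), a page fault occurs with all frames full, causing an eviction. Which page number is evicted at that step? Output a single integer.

Answer: 4

Derivation:
Step 0: ref 3 -> FAULT, frames=[3,-,-]
Step 1: ref 1 -> FAULT, frames=[3,1,-]
Step 2: ref 4 -> FAULT, frames=[3,1,4]
Step 3: ref 4 -> HIT, frames=[3,1,4]
Step 4: ref 2 -> FAULT, evict 3, frames=[2,1,4]
Step 5: ref 4 -> HIT, frames=[2,1,4]
Step 6: ref 3 -> FAULT, evict 1, frames=[2,3,4]
Step 7: ref 2 -> HIT, frames=[2,3,4]
Step 8: ref 1 -> FAULT, evict 4, frames=[2,3,1]
At step 8: evicted page 4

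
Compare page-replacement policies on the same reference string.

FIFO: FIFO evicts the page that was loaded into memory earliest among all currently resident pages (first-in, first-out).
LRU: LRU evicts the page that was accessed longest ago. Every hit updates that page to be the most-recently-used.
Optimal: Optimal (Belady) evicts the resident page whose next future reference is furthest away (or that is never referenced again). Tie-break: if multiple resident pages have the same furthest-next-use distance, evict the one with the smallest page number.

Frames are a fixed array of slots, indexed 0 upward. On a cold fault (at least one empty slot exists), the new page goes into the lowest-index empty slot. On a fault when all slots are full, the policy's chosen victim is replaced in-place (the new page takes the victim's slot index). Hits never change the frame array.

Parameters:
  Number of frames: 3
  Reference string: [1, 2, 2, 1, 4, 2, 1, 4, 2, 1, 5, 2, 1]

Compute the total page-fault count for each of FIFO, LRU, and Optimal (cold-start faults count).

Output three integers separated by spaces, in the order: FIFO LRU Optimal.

--- FIFO ---
  step 0: ref 1 -> FAULT, frames=[1,-,-] (faults so far: 1)
  step 1: ref 2 -> FAULT, frames=[1,2,-] (faults so far: 2)
  step 2: ref 2 -> HIT, frames=[1,2,-] (faults so far: 2)
  step 3: ref 1 -> HIT, frames=[1,2,-] (faults so far: 2)
  step 4: ref 4 -> FAULT, frames=[1,2,4] (faults so far: 3)
  step 5: ref 2 -> HIT, frames=[1,2,4] (faults so far: 3)
  step 6: ref 1 -> HIT, frames=[1,2,4] (faults so far: 3)
  step 7: ref 4 -> HIT, frames=[1,2,4] (faults so far: 3)
  step 8: ref 2 -> HIT, frames=[1,2,4] (faults so far: 3)
  step 9: ref 1 -> HIT, frames=[1,2,4] (faults so far: 3)
  step 10: ref 5 -> FAULT, evict 1, frames=[5,2,4] (faults so far: 4)
  step 11: ref 2 -> HIT, frames=[5,2,4] (faults so far: 4)
  step 12: ref 1 -> FAULT, evict 2, frames=[5,1,4] (faults so far: 5)
  FIFO total faults: 5
--- LRU ---
  step 0: ref 1 -> FAULT, frames=[1,-,-] (faults so far: 1)
  step 1: ref 2 -> FAULT, frames=[1,2,-] (faults so far: 2)
  step 2: ref 2 -> HIT, frames=[1,2,-] (faults so far: 2)
  step 3: ref 1 -> HIT, frames=[1,2,-] (faults so far: 2)
  step 4: ref 4 -> FAULT, frames=[1,2,4] (faults so far: 3)
  step 5: ref 2 -> HIT, frames=[1,2,4] (faults so far: 3)
  step 6: ref 1 -> HIT, frames=[1,2,4] (faults so far: 3)
  step 7: ref 4 -> HIT, frames=[1,2,4] (faults so far: 3)
  step 8: ref 2 -> HIT, frames=[1,2,4] (faults so far: 3)
  step 9: ref 1 -> HIT, frames=[1,2,4] (faults so far: 3)
  step 10: ref 5 -> FAULT, evict 4, frames=[1,2,5] (faults so far: 4)
  step 11: ref 2 -> HIT, frames=[1,2,5] (faults so far: 4)
  step 12: ref 1 -> HIT, frames=[1,2,5] (faults so far: 4)
  LRU total faults: 4
--- Optimal ---
  step 0: ref 1 -> FAULT, frames=[1,-,-] (faults so far: 1)
  step 1: ref 2 -> FAULT, frames=[1,2,-] (faults so far: 2)
  step 2: ref 2 -> HIT, frames=[1,2,-] (faults so far: 2)
  step 3: ref 1 -> HIT, frames=[1,2,-] (faults so far: 2)
  step 4: ref 4 -> FAULT, frames=[1,2,4] (faults so far: 3)
  step 5: ref 2 -> HIT, frames=[1,2,4] (faults so far: 3)
  step 6: ref 1 -> HIT, frames=[1,2,4] (faults so far: 3)
  step 7: ref 4 -> HIT, frames=[1,2,4] (faults so far: 3)
  step 8: ref 2 -> HIT, frames=[1,2,4] (faults so far: 3)
  step 9: ref 1 -> HIT, frames=[1,2,4] (faults so far: 3)
  step 10: ref 5 -> FAULT, evict 4, frames=[1,2,5] (faults so far: 4)
  step 11: ref 2 -> HIT, frames=[1,2,5] (faults so far: 4)
  step 12: ref 1 -> HIT, frames=[1,2,5] (faults so far: 4)
  Optimal total faults: 4

Answer: 5 4 4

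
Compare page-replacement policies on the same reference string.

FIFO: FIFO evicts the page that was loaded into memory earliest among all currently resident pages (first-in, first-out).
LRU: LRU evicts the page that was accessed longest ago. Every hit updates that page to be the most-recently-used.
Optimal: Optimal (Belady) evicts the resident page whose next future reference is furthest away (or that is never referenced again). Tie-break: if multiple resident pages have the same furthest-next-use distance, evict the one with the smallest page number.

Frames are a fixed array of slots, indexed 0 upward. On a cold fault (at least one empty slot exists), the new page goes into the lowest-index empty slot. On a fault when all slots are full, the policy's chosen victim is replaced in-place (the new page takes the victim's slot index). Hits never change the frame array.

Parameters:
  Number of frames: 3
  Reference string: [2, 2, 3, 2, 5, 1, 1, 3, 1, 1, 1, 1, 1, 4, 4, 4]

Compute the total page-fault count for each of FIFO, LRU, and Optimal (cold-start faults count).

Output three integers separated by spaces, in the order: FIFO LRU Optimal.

--- FIFO ---
  step 0: ref 2 -> FAULT, frames=[2,-,-] (faults so far: 1)
  step 1: ref 2 -> HIT, frames=[2,-,-] (faults so far: 1)
  step 2: ref 3 -> FAULT, frames=[2,3,-] (faults so far: 2)
  step 3: ref 2 -> HIT, frames=[2,3,-] (faults so far: 2)
  step 4: ref 5 -> FAULT, frames=[2,3,5] (faults so far: 3)
  step 5: ref 1 -> FAULT, evict 2, frames=[1,3,5] (faults so far: 4)
  step 6: ref 1 -> HIT, frames=[1,3,5] (faults so far: 4)
  step 7: ref 3 -> HIT, frames=[1,3,5] (faults so far: 4)
  step 8: ref 1 -> HIT, frames=[1,3,5] (faults so far: 4)
  step 9: ref 1 -> HIT, frames=[1,3,5] (faults so far: 4)
  step 10: ref 1 -> HIT, frames=[1,3,5] (faults so far: 4)
  step 11: ref 1 -> HIT, frames=[1,3,5] (faults so far: 4)
  step 12: ref 1 -> HIT, frames=[1,3,5] (faults so far: 4)
  step 13: ref 4 -> FAULT, evict 3, frames=[1,4,5] (faults so far: 5)
  step 14: ref 4 -> HIT, frames=[1,4,5] (faults so far: 5)
  step 15: ref 4 -> HIT, frames=[1,4,5] (faults so far: 5)
  FIFO total faults: 5
--- LRU ---
  step 0: ref 2 -> FAULT, frames=[2,-,-] (faults so far: 1)
  step 1: ref 2 -> HIT, frames=[2,-,-] (faults so far: 1)
  step 2: ref 3 -> FAULT, frames=[2,3,-] (faults so far: 2)
  step 3: ref 2 -> HIT, frames=[2,3,-] (faults so far: 2)
  step 4: ref 5 -> FAULT, frames=[2,3,5] (faults so far: 3)
  step 5: ref 1 -> FAULT, evict 3, frames=[2,1,5] (faults so far: 4)
  step 6: ref 1 -> HIT, frames=[2,1,5] (faults so far: 4)
  step 7: ref 3 -> FAULT, evict 2, frames=[3,1,5] (faults so far: 5)
  step 8: ref 1 -> HIT, frames=[3,1,5] (faults so far: 5)
  step 9: ref 1 -> HIT, frames=[3,1,5] (faults so far: 5)
  step 10: ref 1 -> HIT, frames=[3,1,5] (faults so far: 5)
  step 11: ref 1 -> HIT, frames=[3,1,5] (faults so far: 5)
  step 12: ref 1 -> HIT, frames=[3,1,5] (faults so far: 5)
  step 13: ref 4 -> FAULT, evict 5, frames=[3,1,4] (faults so far: 6)
  step 14: ref 4 -> HIT, frames=[3,1,4] (faults so far: 6)
  step 15: ref 4 -> HIT, frames=[3,1,4] (faults so far: 6)
  LRU total faults: 6
--- Optimal ---
  step 0: ref 2 -> FAULT, frames=[2,-,-] (faults so far: 1)
  step 1: ref 2 -> HIT, frames=[2,-,-] (faults so far: 1)
  step 2: ref 3 -> FAULT, frames=[2,3,-] (faults so far: 2)
  step 3: ref 2 -> HIT, frames=[2,3,-] (faults so far: 2)
  step 4: ref 5 -> FAULT, frames=[2,3,5] (faults so far: 3)
  step 5: ref 1 -> FAULT, evict 2, frames=[1,3,5] (faults so far: 4)
  step 6: ref 1 -> HIT, frames=[1,3,5] (faults so far: 4)
  step 7: ref 3 -> HIT, frames=[1,3,5] (faults so far: 4)
  step 8: ref 1 -> HIT, frames=[1,3,5] (faults so far: 4)
  step 9: ref 1 -> HIT, frames=[1,3,5] (faults so far: 4)
  step 10: ref 1 -> HIT, frames=[1,3,5] (faults so far: 4)
  step 11: ref 1 -> HIT, frames=[1,3,5] (faults so far: 4)
  step 12: ref 1 -> HIT, frames=[1,3,5] (faults so far: 4)
  step 13: ref 4 -> FAULT, evict 1, frames=[4,3,5] (faults so far: 5)
  step 14: ref 4 -> HIT, frames=[4,3,5] (faults so far: 5)
  step 15: ref 4 -> HIT, frames=[4,3,5] (faults so far: 5)
  Optimal total faults: 5

Answer: 5 6 5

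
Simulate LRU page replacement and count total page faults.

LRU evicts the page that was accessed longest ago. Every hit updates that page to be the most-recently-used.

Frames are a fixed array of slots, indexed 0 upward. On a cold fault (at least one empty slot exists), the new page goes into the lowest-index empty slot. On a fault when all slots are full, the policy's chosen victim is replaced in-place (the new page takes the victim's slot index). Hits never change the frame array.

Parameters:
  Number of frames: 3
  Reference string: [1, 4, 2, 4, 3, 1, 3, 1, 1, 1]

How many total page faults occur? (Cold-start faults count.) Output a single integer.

Answer: 5

Derivation:
Step 0: ref 1 → FAULT, frames=[1,-,-]
Step 1: ref 4 → FAULT, frames=[1,4,-]
Step 2: ref 2 → FAULT, frames=[1,4,2]
Step 3: ref 4 → HIT, frames=[1,4,2]
Step 4: ref 3 → FAULT (evict 1), frames=[3,4,2]
Step 5: ref 1 → FAULT (evict 2), frames=[3,4,1]
Step 6: ref 3 → HIT, frames=[3,4,1]
Step 7: ref 1 → HIT, frames=[3,4,1]
Step 8: ref 1 → HIT, frames=[3,4,1]
Step 9: ref 1 → HIT, frames=[3,4,1]
Total faults: 5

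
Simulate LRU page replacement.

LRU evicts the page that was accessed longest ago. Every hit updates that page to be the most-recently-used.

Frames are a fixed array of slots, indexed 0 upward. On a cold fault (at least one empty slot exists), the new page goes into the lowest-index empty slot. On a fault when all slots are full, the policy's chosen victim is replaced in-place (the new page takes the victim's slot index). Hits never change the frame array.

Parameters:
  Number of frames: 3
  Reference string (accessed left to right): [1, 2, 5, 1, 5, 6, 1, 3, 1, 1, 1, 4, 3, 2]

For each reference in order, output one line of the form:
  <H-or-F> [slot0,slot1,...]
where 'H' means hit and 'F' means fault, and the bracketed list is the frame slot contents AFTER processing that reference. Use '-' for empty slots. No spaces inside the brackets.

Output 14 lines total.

F [1,-,-]
F [1,2,-]
F [1,2,5]
H [1,2,5]
H [1,2,5]
F [1,6,5]
H [1,6,5]
F [1,6,3]
H [1,6,3]
H [1,6,3]
H [1,6,3]
F [1,4,3]
H [1,4,3]
F [2,4,3]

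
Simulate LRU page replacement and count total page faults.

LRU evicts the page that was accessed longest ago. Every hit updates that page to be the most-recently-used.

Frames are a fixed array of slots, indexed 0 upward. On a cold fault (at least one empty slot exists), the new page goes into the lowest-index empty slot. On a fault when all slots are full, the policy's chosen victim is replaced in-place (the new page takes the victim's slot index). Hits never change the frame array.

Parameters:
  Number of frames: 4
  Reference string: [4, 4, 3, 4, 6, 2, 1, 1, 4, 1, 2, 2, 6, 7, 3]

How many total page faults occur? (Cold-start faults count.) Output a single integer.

Answer: 7

Derivation:
Step 0: ref 4 → FAULT, frames=[4,-,-,-]
Step 1: ref 4 → HIT, frames=[4,-,-,-]
Step 2: ref 3 → FAULT, frames=[4,3,-,-]
Step 3: ref 4 → HIT, frames=[4,3,-,-]
Step 4: ref 6 → FAULT, frames=[4,3,6,-]
Step 5: ref 2 → FAULT, frames=[4,3,6,2]
Step 6: ref 1 → FAULT (evict 3), frames=[4,1,6,2]
Step 7: ref 1 → HIT, frames=[4,1,6,2]
Step 8: ref 4 → HIT, frames=[4,1,6,2]
Step 9: ref 1 → HIT, frames=[4,1,6,2]
Step 10: ref 2 → HIT, frames=[4,1,6,2]
Step 11: ref 2 → HIT, frames=[4,1,6,2]
Step 12: ref 6 → HIT, frames=[4,1,6,2]
Step 13: ref 7 → FAULT (evict 4), frames=[7,1,6,2]
Step 14: ref 3 → FAULT (evict 1), frames=[7,3,6,2]
Total faults: 7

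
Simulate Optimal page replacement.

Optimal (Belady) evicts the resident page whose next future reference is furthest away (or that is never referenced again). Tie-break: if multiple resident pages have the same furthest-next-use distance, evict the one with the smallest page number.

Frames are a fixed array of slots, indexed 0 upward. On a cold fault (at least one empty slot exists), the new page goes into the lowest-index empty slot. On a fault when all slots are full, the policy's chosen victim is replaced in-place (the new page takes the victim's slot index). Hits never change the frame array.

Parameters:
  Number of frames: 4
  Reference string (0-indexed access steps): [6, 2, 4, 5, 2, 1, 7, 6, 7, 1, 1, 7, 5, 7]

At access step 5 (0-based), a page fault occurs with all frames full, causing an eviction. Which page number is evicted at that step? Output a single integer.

Step 0: ref 6 -> FAULT, frames=[6,-,-,-]
Step 1: ref 2 -> FAULT, frames=[6,2,-,-]
Step 2: ref 4 -> FAULT, frames=[6,2,4,-]
Step 3: ref 5 -> FAULT, frames=[6,2,4,5]
Step 4: ref 2 -> HIT, frames=[6,2,4,5]
Step 5: ref 1 -> FAULT, evict 2, frames=[6,1,4,5]
At step 5: evicted page 2

Answer: 2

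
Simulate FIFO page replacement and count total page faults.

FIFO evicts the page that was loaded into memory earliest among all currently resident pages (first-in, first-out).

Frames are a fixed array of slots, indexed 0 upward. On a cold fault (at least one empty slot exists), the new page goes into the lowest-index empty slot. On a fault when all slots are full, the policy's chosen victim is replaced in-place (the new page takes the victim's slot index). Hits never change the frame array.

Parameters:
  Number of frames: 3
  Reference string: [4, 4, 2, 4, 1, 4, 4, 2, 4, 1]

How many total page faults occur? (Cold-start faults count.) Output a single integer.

Answer: 3

Derivation:
Step 0: ref 4 → FAULT, frames=[4,-,-]
Step 1: ref 4 → HIT, frames=[4,-,-]
Step 2: ref 2 → FAULT, frames=[4,2,-]
Step 3: ref 4 → HIT, frames=[4,2,-]
Step 4: ref 1 → FAULT, frames=[4,2,1]
Step 5: ref 4 → HIT, frames=[4,2,1]
Step 6: ref 4 → HIT, frames=[4,2,1]
Step 7: ref 2 → HIT, frames=[4,2,1]
Step 8: ref 4 → HIT, frames=[4,2,1]
Step 9: ref 1 → HIT, frames=[4,2,1]
Total faults: 3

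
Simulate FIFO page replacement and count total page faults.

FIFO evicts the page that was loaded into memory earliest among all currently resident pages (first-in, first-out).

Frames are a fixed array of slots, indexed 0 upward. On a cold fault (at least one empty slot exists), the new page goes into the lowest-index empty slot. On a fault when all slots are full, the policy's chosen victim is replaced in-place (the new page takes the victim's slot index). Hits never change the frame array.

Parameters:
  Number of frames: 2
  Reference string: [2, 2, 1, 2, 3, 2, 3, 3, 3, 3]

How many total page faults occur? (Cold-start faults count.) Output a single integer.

Step 0: ref 2 → FAULT, frames=[2,-]
Step 1: ref 2 → HIT, frames=[2,-]
Step 2: ref 1 → FAULT, frames=[2,1]
Step 3: ref 2 → HIT, frames=[2,1]
Step 4: ref 3 → FAULT (evict 2), frames=[3,1]
Step 5: ref 2 → FAULT (evict 1), frames=[3,2]
Step 6: ref 3 → HIT, frames=[3,2]
Step 7: ref 3 → HIT, frames=[3,2]
Step 8: ref 3 → HIT, frames=[3,2]
Step 9: ref 3 → HIT, frames=[3,2]
Total faults: 4

Answer: 4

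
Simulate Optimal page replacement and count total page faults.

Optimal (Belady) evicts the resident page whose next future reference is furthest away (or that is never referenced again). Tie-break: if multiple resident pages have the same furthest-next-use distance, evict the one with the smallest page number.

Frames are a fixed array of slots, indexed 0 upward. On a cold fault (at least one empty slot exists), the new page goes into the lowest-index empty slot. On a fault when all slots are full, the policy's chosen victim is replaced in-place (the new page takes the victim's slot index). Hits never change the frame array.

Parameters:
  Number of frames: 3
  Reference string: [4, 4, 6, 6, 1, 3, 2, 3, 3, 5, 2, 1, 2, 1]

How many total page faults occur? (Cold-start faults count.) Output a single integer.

Step 0: ref 4 → FAULT, frames=[4,-,-]
Step 1: ref 4 → HIT, frames=[4,-,-]
Step 2: ref 6 → FAULT, frames=[4,6,-]
Step 3: ref 6 → HIT, frames=[4,6,-]
Step 4: ref 1 → FAULT, frames=[4,6,1]
Step 5: ref 3 → FAULT (evict 4), frames=[3,6,1]
Step 6: ref 2 → FAULT (evict 6), frames=[3,2,1]
Step 7: ref 3 → HIT, frames=[3,2,1]
Step 8: ref 3 → HIT, frames=[3,2,1]
Step 9: ref 5 → FAULT (evict 3), frames=[5,2,1]
Step 10: ref 2 → HIT, frames=[5,2,1]
Step 11: ref 1 → HIT, frames=[5,2,1]
Step 12: ref 2 → HIT, frames=[5,2,1]
Step 13: ref 1 → HIT, frames=[5,2,1]
Total faults: 6

Answer: 6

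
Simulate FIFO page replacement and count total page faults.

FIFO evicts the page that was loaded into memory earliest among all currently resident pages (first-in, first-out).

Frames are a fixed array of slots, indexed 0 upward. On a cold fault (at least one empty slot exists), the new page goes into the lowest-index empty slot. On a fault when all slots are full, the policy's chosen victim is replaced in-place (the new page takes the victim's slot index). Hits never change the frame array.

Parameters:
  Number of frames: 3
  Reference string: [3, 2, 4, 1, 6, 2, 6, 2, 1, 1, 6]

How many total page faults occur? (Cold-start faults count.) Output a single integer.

Step 0: ref 3 → FAULT, frames=[3,-,-]
Step 1: ref 2 → FAULT, frames=[3,2,-]
Step 2: ref 4 → FAULT, frames=[3,2,4]
Step 3: ref 1 → FAULT (evict 3), frames=[1,2,4]
Step 4: ref 6 → FAULT (evict 2), frames=[1,6,4]
Step 5: ref 2 → FAULT (evict 4), frames=[1,6,2]
Step 6: ref 6 → HIT, frames=[1,6,2]
Step 7: ref 2 → HIT, frames=[1,6,2]
Step 8: ref 1 → HIT, frames=[1,6,2]
Step 9: ref 1 → HIT, frames=[1,6,2]
Step 10: ref 6 → HIT, frames=[1,6,2]
Total faults: 6

Answer: 6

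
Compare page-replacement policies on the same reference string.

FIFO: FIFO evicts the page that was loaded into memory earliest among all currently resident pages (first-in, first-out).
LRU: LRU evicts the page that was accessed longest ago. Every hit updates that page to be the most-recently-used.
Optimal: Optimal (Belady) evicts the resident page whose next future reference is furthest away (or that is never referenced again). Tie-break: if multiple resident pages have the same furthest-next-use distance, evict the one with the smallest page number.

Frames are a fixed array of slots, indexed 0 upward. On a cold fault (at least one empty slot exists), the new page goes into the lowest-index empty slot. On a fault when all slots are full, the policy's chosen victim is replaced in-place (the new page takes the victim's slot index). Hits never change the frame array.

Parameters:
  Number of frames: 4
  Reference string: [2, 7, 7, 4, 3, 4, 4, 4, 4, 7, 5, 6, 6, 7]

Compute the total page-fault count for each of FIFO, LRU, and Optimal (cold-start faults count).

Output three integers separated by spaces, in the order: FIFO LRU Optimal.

Answer: 7 6 6

Derivation:
--- FIFO ---
  step 0: ref 2 -> FAULT, frames=[2,-,-,-] (faults so far: 1)
  step 1: ref 7 -> FAULT, frames=[2,7,-,-] (faults so far: 2)
  step 2: ref 7 -> HIT, frames=[2,7,-,-] (faults so far: 2)
  step 3: ref 4 -> FAULT, frames=[2,7,4,-] (faults so far: 3)
  step 4: ref 3 -> FAULT, frames=[2,7,4,3] (faults so far: 4)
  step 5: ref 4 -> HIT, frames=[2,7,4,3] (faults so far: 4)
  step 6: ref 4 -> HIT, frames=[2,7,4,3] (faults so far: 4)
  step 7: ref 4 -> HIT, frames=[2,7,4,3] (faults so far: 4)
  step 8: ref 4 -> HIT, frames=[2,7,4,3] (faults so far: 4)
  step 9: ref 7 -> HIT, frames=[2,7,4,3] (faults so far: 4)
  step 10: ref 5 -> FAULT, evict 2, frames=[5,7,4,3] (faults so far: 5)
  step 11: ref 6 -> FAULT, evict 7, frames=[5,6,4,3] (faults so far: 6)
  step 12: ref 6 -> HIT, frames=[5,6,4,3] (faults so far: 6)
  step 13: ref 7 -> FAULT, evict 4, frames=[5,6,7,3] (faults so far: 7)
  FIFO total faults: 7
--- LRU ---
  step 0: ref 2 -> FAULT, frames=[2,-,-,-] (faults so far: 1)
  step 1: ref 7 -> FAULT, frames=[2,7,-,-] (faults so far: 2)
  step 2: ref 7 -> HIT, frames=[2,7,-,-] (faults so far: 2)
  step 3: ref 4 -> FAULT, frames=[2,7,4,-] (faults so far: 3)
  step 4: ref 3 -> FAULT, frames=[2,7,4,3] (faults so far: 4)
  step 5: ref 4 -> HIT, frames=[2,7,4,3] (faults so far: 4)
  step 6: ref 4 -> HIT, frames=[2,7,4,3] (faults so far: 4)
  step 7: ref 4 -> HIT, frames=[2,7,4,3] (faults so far: 4)
  step 8: ref 4 -> HIT, frames=[2,7,4,3] (faults so far: 4)
  step 9: ref 7 -> HIT, frames=[2,7,4,3] (faults so far: 4)
  step 10: ref 5 -> FAULT, evict 2, frames=[5,7,4,3] (faults so far: 5)
  step 11: ref 6 -> FAULT, evict 3, frames=[5,7,4,6] (faults so far: 6)
  step 12: ref 6 -> HIT, frames=[5,7,4,6] (faults so far: 6)
  step 13: ref 7 -> HIT, frames=[5,7,4,6] (faults so far: 6)
  LRU total faults: 6
--- Optimal ---
  step 0: ref 2 -> FAULT, frames=[2,-,-,-] (faults so far: 1)
  step 1: ref 7 -> FAULT, frames=[2,7,-,-] (faults so far: 2)
  step 2: ref 7 -> HIT, frames=[2,7,-,-] (faults so far: 2)
  step 3: ref 4 -> FAULT, frames=[2,7,4,-] (faults so far: 3)
  step 4: ref 3 -> FAULT, frames=[2,7,4,3] (faults so far: 4)
  step 5: ref 4 -> HIT, frames=[2,7,4,3] (faults so far: 4)
  step 6: ref 4 -> HIT, frames=[2,7,4,3] (faults so far: 4)
  step 7: ref 4 -> HIT, frames=[2,7,4,3] (faults so far: 4)
  step 8: ref 4 -> HIT, frames=[2,7,4,3] (faults so far: 4)
  step 9: ref 7 -> HIT, frames=[2,7,4,3] (faults so far: 4)
  step 10: ref 5 -> FAULT, evict 2, frames=[5,7,4,3] (faults so far: 5)
  step 11: ref 6 -> FAULT, evict 3, frames=[5,7,4,6] (faults so far: 6)
  step 12: ref 6 -> HIT, frames=[5,7,4,6] (faults so far: 6)
  step 13: ref 7 -> HIT, frames=[5,7,4,6] (faults so far: 6)
  Optimal total faults: 6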